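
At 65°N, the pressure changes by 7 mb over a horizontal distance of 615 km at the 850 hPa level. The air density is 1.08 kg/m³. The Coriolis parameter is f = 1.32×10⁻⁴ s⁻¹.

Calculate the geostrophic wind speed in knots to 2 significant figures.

Pressure gradient: |∂P/∂n| = 700 Pa / 615000 m = 1.14×10⁻³ Pa/m
Geostrophic balance (pressure-gradient force = Coriolis force):
V_g = (1/(fρ)) |∂P/∂n| = 1.14×10⁻³ / (1.32×10⁻⁴ × 1.08) = 7.98 m/s
Converting: 7.98 m/s × 1.944 = 16 knots

16 knots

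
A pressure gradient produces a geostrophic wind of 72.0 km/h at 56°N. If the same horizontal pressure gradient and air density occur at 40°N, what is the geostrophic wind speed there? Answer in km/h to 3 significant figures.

92.9 km/h

With the same pressure gradient and density, V_g ∝ 1/f ∝ 1/sin φ.
V₂ = V₁ · sin φ₁ / sin φ₂ = 72.0 × sin 56° / sin 40°
V₂ = 72.0 × 0.8290/0.6428 = 92.9 km/h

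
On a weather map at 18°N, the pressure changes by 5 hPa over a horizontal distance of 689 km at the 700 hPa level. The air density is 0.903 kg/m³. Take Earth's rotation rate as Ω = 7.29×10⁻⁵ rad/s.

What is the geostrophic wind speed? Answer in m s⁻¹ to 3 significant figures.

17.8 m s⁻¹

Coriolis parameter at 18°N:
f = 2Ω sin φ = 2 × 7.29×10⁻⁵ × sin 18° = 4.51×10⁻⁵ s⁻¹
Pressure gradient: |∂P/∂n| = 500 Pa / 689000 m = 7.26×10⁻⁴ Pa/m
Geostrophic balance (pressure-gradient force = Coriolis force):
V_g = (1/(fρ)) |∂P/∂n| = 7.26×10⁻⁴ / (4.51×10⁻⁵ × 0.903) = 17.8 m/s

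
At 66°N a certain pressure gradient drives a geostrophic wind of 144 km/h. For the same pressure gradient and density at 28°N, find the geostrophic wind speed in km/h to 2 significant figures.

280 km/h

With the same pressure gradient and density, V_g ∝ 1/f ∝ 1/sin φ.
V₂ = V₁ · sin φ₁ / sin φ₂ = 144 × sin 66° / sin 28°
V₂ = 144 × 0.9135/0.4695 = 280 km/h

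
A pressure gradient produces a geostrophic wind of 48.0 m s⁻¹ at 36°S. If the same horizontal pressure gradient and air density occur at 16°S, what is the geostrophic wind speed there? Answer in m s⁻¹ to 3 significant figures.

102 m s⁻¹

With the same pressure gradient and density, V_g ∝ 1/f ∝ 1/sin φ.
V₂ = V₁ · sin φ₁ / sin φ₂ = 48.0 × sin 36° / sin 16°
V₂ = 48.0 × 0.5878/0.2756 = 102 m s⁻¹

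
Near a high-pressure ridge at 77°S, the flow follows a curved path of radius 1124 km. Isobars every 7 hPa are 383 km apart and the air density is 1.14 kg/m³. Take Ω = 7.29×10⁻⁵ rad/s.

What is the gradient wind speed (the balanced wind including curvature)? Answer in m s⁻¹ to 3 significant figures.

12.2 m s⁻¹

Coriolis parameter at 77°S:
f = 2Ω sin φ = 2 × 7.29×10⁻⁵ × sin 77° = 1.42×10⁻⁴ s⁻¹
Pressure gradient: |∂P/∂n| = 700 Pa / 383000 m = 1.83×10⁻³ Pa/m
Geostrophic speed: V_g = |∂P/∂n|/(fρ) = 1.83×10⁻³/(1.42×10⁻⁴ × 1.14) = 11.3 m/s
Around a high, pressure-gradient force acts outward with centrifugal, so Coriolis balances both:
fV = (1/ρ)|∂P/∂n| + V²/R  →  V² − fR·V + fR·V_g = 0
With fR = 1.42×10⁻⁴ × 1124×10³ m = 160 m/s:
V = [fR − √((fR)² − 4 fR V_g)]/2 = [160 − √(160² − 4×160×11.3)]/2 = 12.2 m/s
Supergeostrophic (V > V_g = 11.3 m/s), as expected around a high.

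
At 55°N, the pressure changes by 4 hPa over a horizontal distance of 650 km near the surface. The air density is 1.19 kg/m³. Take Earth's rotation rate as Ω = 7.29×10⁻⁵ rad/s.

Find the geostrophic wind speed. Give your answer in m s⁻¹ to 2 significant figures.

Coriolis parameter at 55°N:
f = 2Ω sin φ = 2 × 7.29×10⁻⁵ × sin 55° = 1.19×10⁻⁴ s⁻¹
Pressure gradient: |∂P/∂n| = 400 Pa / 650000 m = 6.15×10⁻⁴ Pa/m
Geostrophic balance (pressure-gradient force = Coriolis force):
V_g = (1/(fρ)) |∂P/∂n| = 6.15×10⁻⁴ / (1.19×10⁻⁴ × 1.19) = 4.33 m/s

4.3 m s⁻¹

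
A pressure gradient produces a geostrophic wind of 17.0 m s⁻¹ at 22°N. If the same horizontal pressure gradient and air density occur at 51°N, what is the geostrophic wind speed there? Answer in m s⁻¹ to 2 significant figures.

With the same pressure gradient and density, V_g ∝ 1/f ∝ 1/sin φ.
V₂ = V₁ · sin φ₁ / sin φ₂ = 17.0 × sin 22° / sin 51°
V₂ = 17.0 × 0.3746/0.7771 = 8.2 m s⁻¹

8.2 m s⁻¹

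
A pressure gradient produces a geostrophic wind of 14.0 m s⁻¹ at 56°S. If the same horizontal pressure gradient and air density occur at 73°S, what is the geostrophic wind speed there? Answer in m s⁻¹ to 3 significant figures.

12.1 m s⁻¹

With the same pressure gradient and density, V_g ∝ 1/f ∝ 1/sin φ.
V₂ = V₁ · sin φ₁ / sin φ₂ = 14.0 × sin 56° / sin 73°
V₂ = 14.0 × 0.8290/0.9563 = 12.1 m s⁻¹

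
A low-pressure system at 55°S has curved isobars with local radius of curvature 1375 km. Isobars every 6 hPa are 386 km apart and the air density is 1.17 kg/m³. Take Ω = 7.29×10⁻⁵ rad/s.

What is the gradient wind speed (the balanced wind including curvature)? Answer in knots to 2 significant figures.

Coriolis parameter at 55°S:
f = 2Ω sin φ = 2 × 7.29×10⁻⁵ × sin 55° = 1.19×10⁻⁴ s⁻¹
Pressure gradient: |∂P/∂n| = 600 Pa / 386000 m = 1.55×10⁻³ Pa/m
Geostrophic speed: V_g = |∂P/∂n|/(fρ) = 1.55×10⁻³/(1.19×10⁻⁴ × 1.17) = 11.1 m/s
Around a low, centrifugal force acts outward with Coriolis, so pressure-gradient force balances both:
(1/ρ)|∂P/∂n| = fV + V²/R  →  V² + fR·V − fR·V_g = 0
With fR = 1.19×10⁻⁴ × 1375×10³ m = 164 m/s:
V = [−fR + √((fR)² + 4 fR V_g)]/2 = [−164 + √(164² + 4×164×11.1)]/2 = 10.5 m/s
Subgeostrophic (V < V_g = 11.1 m/s), as expected around a low.
Converting: 10.5 m/s × 1.944 = 20 knots

20 knots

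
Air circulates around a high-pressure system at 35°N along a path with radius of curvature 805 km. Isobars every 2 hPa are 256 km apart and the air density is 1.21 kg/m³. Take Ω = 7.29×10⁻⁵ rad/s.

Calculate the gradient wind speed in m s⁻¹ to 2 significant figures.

Coriolis parameter at 35°N:
f = 2Ω sin φ = 2 × 7.29×10⁻⁵ × sin 35° = 8.36×10⁻⁵ s⁻¹
Pressure gradient: |∂P/∂n| = 200 Pa / 256000 m = 7.81×10⁻⁴ Pa/m
Geostrophic speed: V_g = |∂P/∂n|/(fρ) = 7.81×10⁻⁴/(8.36×10⁻⁵ × 1.21) = 7.72 m/s
Around a high, pressure-gradient force acts outward with centrifugal, so Coriolis balances both:
fV = (1/ρ)|∂P/∂n| + V²/R  →  V² − fR·V + fR·V_g = 0
With fR = 8.36×10⁻⁵ × 805×10³ m = 67.3 m/s:
V = [fR − √((fR)² − 4 fR V_g)]/2 = [67.3 − √(67.3² − 4×67.3×7.72)]/2 = 8.9 m/s
Supergeostrophic (V > V_g = 7.72 m/s), as expected around a high.

8.9 m s⁻¹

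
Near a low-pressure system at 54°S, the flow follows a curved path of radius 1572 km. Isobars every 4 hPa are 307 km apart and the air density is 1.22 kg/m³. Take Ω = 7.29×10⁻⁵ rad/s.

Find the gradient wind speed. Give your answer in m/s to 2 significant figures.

Coriolis parameter at 54°S:
f = 2Ω sin φ = 2 × 7.29×10⁻⁵ × sin 54° = 1.18×10⁻⁴ s⁻¹
Pressure gradient: |∂P/∂n| = 400 Pa / 307000 m = 1.30×10⁻³ Pa/m
Geostrophic speed: V_g = |∂P/∂n|/(fρ) = 1.30×10⁻³/(1.18×10⁻⁴ × 1.22) = 9.05 m/s
Around a low, centrifugal force acts outward with Coriolis, so pressure-gradient force balances both:
(1/ρ)|∂P/∂n| = fV + V²/R  →  V² + fR·V − fR·V_g = 0
With fR = 1.18×10⁻⁴ × 1572×10³ m = 185 m/s:
V = [−fR + √((fR)² + 4 fR V_g)]/2 = [−185 + √(185² + 4×185×9.05)]/2 = 8.65 m/s
Subgeostrophic (V < V_g = 9.05 m/s), as expected around a low.

8.7 m/s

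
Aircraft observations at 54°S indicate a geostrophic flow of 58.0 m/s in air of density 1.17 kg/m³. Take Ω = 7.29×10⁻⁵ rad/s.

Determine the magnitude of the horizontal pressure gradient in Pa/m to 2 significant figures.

8.0×10⁻³ Pa/m

Coriolis parameter at 54°S:
f = 2Ω sin φ = 2 × 7.29×10⁻⁵ × sin 54° = 1.18×10⁻⁴ s⁻¹
Geostrophic balance rearranged: |∂P/∂n| = f ρ V_g
|∂P/∂n| = 1.18×10⁻⁴ × 1.17 × 58.0 = 8.00×10⁻³ Pa/m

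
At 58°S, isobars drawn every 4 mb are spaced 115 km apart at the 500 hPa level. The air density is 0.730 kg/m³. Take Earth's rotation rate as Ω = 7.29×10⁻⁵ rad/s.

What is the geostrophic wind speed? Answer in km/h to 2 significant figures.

Coriolis parameter at 58°S:
f = 2Ω sin φ = 2 × 7.29×10⁻⁵ × sin 58° = 1.24×10⁻⁴ s⁻¹
Pressure gradient: |∂P/∂n| = 400 Pa / 115000 m = 3.48×10⁻³ Pa/m
Geostrophic balance (pressure-gradient force = Coriolis force):
V_g = (1/(fρ)) |∂P/∂n| = 3.48×10⁻³ / (1.24×10⁻⁴ × 0.730) = 38.5 m/s
Converting: 38.5 m/s × 3.6 = 140 km/h

140 km/h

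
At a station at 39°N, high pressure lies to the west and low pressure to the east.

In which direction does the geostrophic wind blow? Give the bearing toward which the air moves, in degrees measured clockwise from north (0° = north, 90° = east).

The pressure-gradient force points toward the east (bearing 090°).
Geostrophic balance: in the Northern Hemisphere the Coriolis force deflects motion to the right, so the geostrophic wind blows 90° to the right of the pressure-gradient force (low pressure on the left).
Rotating 090° by 90° clockwise gives 180° — the wind blows toward the south.

180°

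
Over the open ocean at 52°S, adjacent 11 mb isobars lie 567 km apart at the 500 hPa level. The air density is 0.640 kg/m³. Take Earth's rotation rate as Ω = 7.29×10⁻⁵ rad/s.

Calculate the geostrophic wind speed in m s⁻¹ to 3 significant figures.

Coriolis parameter at 52°S:
f = 2Ω sin φ = 2 × 7.29×10⁻⁵ × sin 52° = 1.15×10⁻⁴ s⁻¹
Pressure gradient: |∂P/∂n| = 1100 Pa / 567000 m = 1.94×10⁻³ Pa/m
Geostrophic balance (pressure-gradient force = Coriolis force):
V_g = (1/(fρ)) |∂P/∂n| = 1.94×10⁻³ / (1.15×10⁻⁴ × 0.640) = 26.4 m/s

26.4 m s⁻¹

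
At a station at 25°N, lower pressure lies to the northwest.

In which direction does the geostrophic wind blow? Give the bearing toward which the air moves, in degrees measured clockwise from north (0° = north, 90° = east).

The pressure-gradient force points toward the northwest (bearing 315°).
Geostrophic balance: in the Northern Hemisphere the Coriolis force deflects motion to the right, so the geostrophic wind blows 90° to the right of the pressure-gradient force (low pressure on the left).
Rotating 315° by 90° clockwise gives 045° — the wind blows toward the northeast.

045°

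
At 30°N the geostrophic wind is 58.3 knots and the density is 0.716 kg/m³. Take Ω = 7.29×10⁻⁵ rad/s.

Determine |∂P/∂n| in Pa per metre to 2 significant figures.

1.6×10⁻³ Pa/m

Coriolis parameter at 30°N:
f = 2Ω sin φ = 2 × 7.29×10⁻⁵ × sin 30° = 7.29×10⁻⁵ s⁻¹
Wind speed in SI: 58.3 knots = 30.0 m/s
Geostrophic balance rearranged: |∂P/∂n| = f ρ V_g
|∂P/∂n| = 7.29×10⁻⁵ × 0.716 × 30.0 = 1.57×10⁻³ Pa/m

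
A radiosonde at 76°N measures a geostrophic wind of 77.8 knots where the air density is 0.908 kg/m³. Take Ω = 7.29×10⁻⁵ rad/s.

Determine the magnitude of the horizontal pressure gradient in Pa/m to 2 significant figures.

Coriolis parameter at 76°N:
f = 2Ω sin φ = 2 × 7.29×10⁻⁵ × sin 76° = 1.41×10⁻⁴ s⁻¹
Wind speed in SI: 77.8 knots = 40.0 m/s
Geostrophic balance rearranged: |∂P/∂n| = f ρ V_g
|∂P/∂n| = 1.41×10⁻⁴ × 0.908 × 40.0 = 5.14×10⁻³ Pa/m

5.1×10⁻³ Pa/m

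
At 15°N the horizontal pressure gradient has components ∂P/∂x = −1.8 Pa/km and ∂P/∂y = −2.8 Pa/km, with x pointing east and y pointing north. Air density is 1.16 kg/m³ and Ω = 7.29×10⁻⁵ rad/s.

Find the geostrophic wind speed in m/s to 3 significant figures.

Coriolis parameter at 15°N:
f = 2Ω sin φ = 2 × 7.29×10⁻⁵ × sin 15° = 3.77×10⁻⁵ s⁻¹
Component geostrophic relations (x east, y north):
u_g = −(1/(fρ)) ∂P/∂y,  v_g = (1/(fρ)) ∂P/∂x
u_g = −(−2.8×10⁻³)/(3.77×10⁻⁵ × 1.16) = 64.0 m/s;  v_g = (−1.8×10⁻³)/(3.77×10⁻⁵ × 1.16) = −41.1 m/s
|V_g| = √(u_g² + v_g²) = 76.0 m/s

76.0 m/s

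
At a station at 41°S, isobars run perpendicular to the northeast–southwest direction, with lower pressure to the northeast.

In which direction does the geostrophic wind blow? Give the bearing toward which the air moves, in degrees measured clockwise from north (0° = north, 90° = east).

The pressure-gradient force points toward the northeast (bearing 045°).
Geostrophic balance: in the Southern Hemisphere the Coriolis force deflects motion to the left, so the geostrophic wind blows 90° to the left of the pressure-gradient force (low pressure on the right).
Rotating 045° by 90° counterclockwise gives 315° — the wind blows toward the northwest.

315°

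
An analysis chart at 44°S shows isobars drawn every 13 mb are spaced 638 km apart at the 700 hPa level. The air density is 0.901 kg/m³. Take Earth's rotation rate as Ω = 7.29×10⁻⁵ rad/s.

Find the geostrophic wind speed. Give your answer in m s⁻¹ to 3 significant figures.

Coriolis parameter at 44°S:
f = 2Ω sin φ = 2 × 7.29×10⁻⁵ × sin 44° = 1.01×10⁻⁴ s⁻¹
Pressure gradient: |∂P/∂n| = 1300 Pa / 638000 m = 2.04×10⁻³ Pa/m
Geostrophic balance (pressure-gradient force = Coriolis force):
V_g = (1/(fρ)) |∂P/∂n| = 2.04×10⁻³ / (1.01×10⁻⁴ × 0.901) = 22.3 m/s

22.3 m s⁻¹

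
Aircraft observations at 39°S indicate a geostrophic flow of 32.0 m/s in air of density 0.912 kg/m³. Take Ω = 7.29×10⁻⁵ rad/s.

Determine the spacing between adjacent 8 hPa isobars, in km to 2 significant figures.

Coriolis parameter at 39°S:
f = 2Ω sin φ = 2 × 7.29×10⁻⁵ × sin 39° = 9.18×10⁻⁵ s⁻¹
Geostrophic balance rearranged: |∂P/∂n| = f ρ V_g
|∂P/∂n| = 9.18×10⁻⁵ × 0.912 × 32.0 = 2.68×10⁻³ Pa/m
Isobar spacing: Δn = ΔP/|∂P/∂n| = 800 Pa / 2.68×10⁻³ Pa/m = 298755 m ≈ 300 km

300 km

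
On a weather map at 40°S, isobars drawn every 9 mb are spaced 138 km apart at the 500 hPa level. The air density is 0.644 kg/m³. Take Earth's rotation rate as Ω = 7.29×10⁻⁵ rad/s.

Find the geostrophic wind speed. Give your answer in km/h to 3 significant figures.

389 km/h

Coriolis parameter at 40°S:
f = 2Ω sin φ = 2 × 7.29×10⁻⁵ × sin 40° = 9.37×10⁻⁵ s⁻¹
Pressure gradient: |∂P/∂n| = 900 Pa / 138000 m = 6.52×10⁻³ Pa/m
Geostrophic balance (pressure-gradient force = Coriolis force):
V_g = (1/(fρ)) |∂P/∂n| = 6.52×10⁻³ / (9.37×10⁻⁵ × 0.644) = 108 m/s
Converting: 108 m/s × 3.6 = 389 km/h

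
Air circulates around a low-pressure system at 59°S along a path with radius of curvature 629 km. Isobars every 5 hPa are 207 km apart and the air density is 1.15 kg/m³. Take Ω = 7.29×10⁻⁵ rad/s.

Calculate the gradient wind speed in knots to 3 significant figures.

27.7 knots

Coriolis parameter at 59°S:
f = 2Ω sin φ = 2 × 7.29×10⁻⁵ × sin 59° = 1.25×10⁻⁴ s⁻¹
Pressure gradient: |∂P/∂n| = 500 Pa / 207000 m = 2.42×10⁻³ Pa/m
Geostrophic speed: V_g = |∂P/∂n|/(fρ) = 2.42×10⁻³/(1.25×10⁻⁴ × 1.15) = 16.8 m/s
Around a low, centrifugal force acts outward with Coriolis, so pressure-gradient force balances both:
(1/ρ)|∂P/∂n| = fV + V²/R  →  V² + fR·V − fR·V_g = 0
With fR = 1.25×10⁻⁴ × 629×10³ m = 78.6 m/s:
V = [−fR + √((fR)² + 4 fR V_g)]/2 = [−78.6 + √(78.6² + 4×78.6×16.8)]/2 = 14.2 m/s
Subgeostrophic (V < V_g = 16.8 m/s), as expected around a low.
Converting: 14.2 m/s × 1.944 = 27.7 knots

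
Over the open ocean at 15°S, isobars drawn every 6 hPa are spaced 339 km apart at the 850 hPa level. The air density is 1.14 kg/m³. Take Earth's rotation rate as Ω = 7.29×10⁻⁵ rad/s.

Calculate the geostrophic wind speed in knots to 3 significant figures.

80.0 knots

Coriolis parameter at 15°S:
f = 2Ω sin φ = 2 × 7.29×10⁻⁵ × sin 15° = 3.77×10⁻⁵ s⁻¹
Pressure gradient: |∂P/∂n| = 600 Pa / 339000 m = 1.77×10⁻³ Pa/m
Geostrophic balance (pressure-gradient force = Coriolis force):
V_g = (1/(fρ)) |∂P/∂n| = 1.77×10⁻³ / (3.77×10⁻⁵ × 1.14) = 41.1 m/s
Converting: 41.1 m/s × 1.944 = 80.0 knots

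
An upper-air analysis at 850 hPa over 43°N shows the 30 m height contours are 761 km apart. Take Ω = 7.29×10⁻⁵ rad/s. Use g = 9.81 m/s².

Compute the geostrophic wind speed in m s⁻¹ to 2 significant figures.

3.9 m s⁻¹

Coriolis parameter at 43°N:
f = 2Ω sin φ = 2 × 7.29×10⁻⁵ × sin 43° = 9.94×10⁻⁵ s⁻¹
Height gradient: |∂Z/∂n| = 30 m / 761000 m = 3.94×10⁻⁵
On a pressure surface, geostrophic balance gives V_g = (g/f)|∂Z/∂n|:
V_g = 9.81 × 3.94×10⁻⁵ / 9.94×10⁻⁵ = 3.89 m/s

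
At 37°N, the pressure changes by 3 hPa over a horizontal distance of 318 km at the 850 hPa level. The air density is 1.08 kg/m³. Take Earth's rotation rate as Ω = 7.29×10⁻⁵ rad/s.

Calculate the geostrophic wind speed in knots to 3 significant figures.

19.4 knots

Coriolis parameter at 37°N:
f = 2Ω sin φ = 2 × 7.29×10⁻⁵ × sin 37° = 8.77×10⁻⁵ s⁻¹
Pressure gradient: |∂P/∂n| = 300 Pa / 318000 m = 9.43×10⁻⁴ Pa/m
Geostrophic balance (pressure-gradient force = Coriolis force):
V_g = (1/(fρ)) |∂P/∂n| = 9.43×10⁻⁴ / (8.77×10⁻⁵ × 1.08) = 9.96 m/s
Converting: 9.96 m/s × 1.944 = 19.4 knots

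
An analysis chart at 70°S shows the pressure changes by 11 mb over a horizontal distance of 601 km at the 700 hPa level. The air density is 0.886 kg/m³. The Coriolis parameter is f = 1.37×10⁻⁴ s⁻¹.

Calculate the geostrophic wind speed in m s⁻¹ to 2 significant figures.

15 m s⁻¹

Pressure gradient: |∂P/∂n| = 1100 Pa / 601000 m = 1.83×10⁻³ Pa/m
Geostrophic balance (pressure-gradient force = Coriolis force):
V_g = (1/(fρ)) |∂P/∂n| = 1.83×10⁻³ / (1.37×10⁻⁴ × 0.886) = 15.1 m/s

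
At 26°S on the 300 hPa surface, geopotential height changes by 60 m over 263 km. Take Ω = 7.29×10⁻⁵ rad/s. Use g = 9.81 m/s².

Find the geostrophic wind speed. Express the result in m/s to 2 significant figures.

Coriolis parameter at 26°S:
f = 2Ω sin φ = 2 × 7.29×10⁻⁵ × sin 26° = 6.39×10⁻⁵ s⁻¹
Height gradient: |∂Z/∂n| = 60 m / 263000 m = 2.28×10⁻⁴
On a pressure surface, geostrophic balance gives V_g = (g/f)|∂Z/∂n|:
V_g = 9.81 × 2.28×10⁻⁴ / 6.39×10⁻⁵ = 35.0 m/s

35 m/s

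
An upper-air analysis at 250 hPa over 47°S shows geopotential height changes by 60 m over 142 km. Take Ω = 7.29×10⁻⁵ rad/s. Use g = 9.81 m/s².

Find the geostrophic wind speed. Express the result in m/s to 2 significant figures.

Coriolis parameter at 47°S:
f = 2Ω sin φ = 2 × 7.29×10⁻⁵ × sin 47° = 1.07×10⁻⁴ s⁻¹
Height gradient: |∂Z/∂n| = 60 m / 142000 m = 4.23×10⁻⁴
On a pressure surface, geostrophic balance gives V_g = (g/f)|∂Z/∂n|:
V_g = 9.81 × 4.23×10⁻⁴ / 1.07×10⁻⁴ = 38.9 m/s

39 m/s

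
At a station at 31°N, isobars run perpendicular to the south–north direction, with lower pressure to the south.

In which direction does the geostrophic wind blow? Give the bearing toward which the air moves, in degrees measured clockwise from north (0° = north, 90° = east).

270°

The pressure-gradient force points toward the south (bearing 180°).
Geostrophic balance: in the Northern Hemisphere the Coriolis force deflects motion to the right, so the geostrophic wind blows 90° to the right of the pressure-gradient force (low pressure on the left).
Rotating 180° by 90° clockwise gives 270° — the wind blows toward the west.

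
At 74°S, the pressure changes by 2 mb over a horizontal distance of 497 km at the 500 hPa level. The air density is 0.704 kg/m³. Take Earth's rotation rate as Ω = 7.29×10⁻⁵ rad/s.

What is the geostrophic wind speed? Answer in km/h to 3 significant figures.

Coriolis parameter at 74°S:
f = 2Ω sin φ = 2 × 7.29×10⁻⁵ × sin 74° = 1.40×10⁻⁴ s⁻¹
Pressure gradient: |∂P/∂n| = 200 Pa / 497000 m = 4.02×10⁻⁴ Pa/m
Geostrophic balance (pressure-gradient force = Coriolis force):
V_g = (1/(fρ)) |∂P/∂n| = 4.02×10⁻⁴ / (1.40×10⁻⁴ × 0.704) = 4.08 m/s
Converting: 4.08 m/s × 3.6 = 14.7 km/h

14.7 km/h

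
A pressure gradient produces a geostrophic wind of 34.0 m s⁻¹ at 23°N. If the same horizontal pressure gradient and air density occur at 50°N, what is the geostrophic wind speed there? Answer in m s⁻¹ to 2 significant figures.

With the same pressure gradient and density, V_g ∝ 1/f ∝ 1/sin φ.
V₂ = V₁ · sin φ₁ / sin φ₂ = 34.0 × sin 23° / sin 50°
V₂ = 34.0 × 0.3907/0.7660 = 17 m s⁻¹

17 m s⁻¹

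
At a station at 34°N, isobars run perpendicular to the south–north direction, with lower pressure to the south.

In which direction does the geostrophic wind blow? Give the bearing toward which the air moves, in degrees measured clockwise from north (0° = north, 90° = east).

270°

The pressure-gradient force points toward the south (bearing 180°).
Geostrophic balance: in the Northern Hemisphere the Coriolis force deflects motion to the right, so the geostrophic wind blows 90° to the right of the pressure-gradient force (low pressure on the left).
Rotating 180° by 90° clockwise gives 270° — the wind blows toward the west.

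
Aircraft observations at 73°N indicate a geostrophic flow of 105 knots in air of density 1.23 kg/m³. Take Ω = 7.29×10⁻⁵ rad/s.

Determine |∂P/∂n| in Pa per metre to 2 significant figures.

Coriolis parameter at 73°N:
f = 2Ω sin φ = 2 × 7.29×10⁻⁵ × sin 73° = 1.39×10⁻⁴ s⁻¹
Wind speed in SI: 105 knots = 54.0 m/s
Geostrophic balance rearranged: |∂P/∂n| = f ρ V_g
|∂P/∂n| = 1.39×10⁻⁴ × 1.23 × 54.0 = 9.26×10⁻³ Pa/m

9.3×10⁻³ Pa/m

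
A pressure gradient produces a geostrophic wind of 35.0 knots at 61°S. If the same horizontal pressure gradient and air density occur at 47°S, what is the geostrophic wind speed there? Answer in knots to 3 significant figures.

41.9 knots

With the same pressure gradient and density, V_g ∝ 1/f ∝ 1/sin φ.
V₂ = V₁ · sin φ₁ / sin φ₂ = 35.0 × sin 61° / sin 47°
V₂ = 35.0 × 0.8746/0.7314 = 41.9 knots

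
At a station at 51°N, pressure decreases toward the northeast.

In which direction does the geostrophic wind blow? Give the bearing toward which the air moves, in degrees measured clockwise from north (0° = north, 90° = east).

The pressure-gradient force points toward the northeast (bearing 045°).
Geostrophic balance: in the Northern Hemisphere the Coriolis force deflects motion to the right, so the geostrophic wind blows 90° to the right of the pressure-gradient force (low pressure on the left).
Rotating 045° by 90° clockwise gives 135° — the wind blows toward the southeast.

135°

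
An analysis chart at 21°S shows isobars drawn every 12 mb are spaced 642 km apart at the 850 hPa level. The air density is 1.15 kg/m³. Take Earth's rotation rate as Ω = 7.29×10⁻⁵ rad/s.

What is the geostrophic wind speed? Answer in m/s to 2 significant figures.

31 m/s

Coriolis parameter at 21°S:
f = 2Ω sin φ = 2 × 7.29×10⁻⁵ × sin 21° = 5.23×10⁻⁵ s⁻¹
Pressure gradient: |∂P/∂n| = 1200 Pa / 642000 m = 1.87×10⁻³ Pa/m
Geostrophic balance (pressure-gradient force = Coriolis force):
V_g = (1/(fρ)) |∂P/∂n| = 1.87×10⁻³ / (5.23×10⁻⁵ × 1.15) = 31.1 m/s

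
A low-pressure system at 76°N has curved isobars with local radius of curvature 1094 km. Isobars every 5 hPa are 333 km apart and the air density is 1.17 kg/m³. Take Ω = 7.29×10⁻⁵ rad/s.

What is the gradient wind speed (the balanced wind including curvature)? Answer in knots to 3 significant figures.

Coriolis parameter at 76°N:
f = 2Ω sin φ = 2 × 7.29×10⁻⁵ × sin 76° = 1.41×10⁻⁴ s⁻¹
Pressure gradient: |∂P/∂n| = 500 Pa / 333000 m = 1.50×10⁻³ Pa/m
Geostrophic speed: V_g = |∂P/∂n|/(fρ) = 1.50×10⁻³/(1.41×10⁻⁴ × 1.17) = 9.07 m/s
Around a low, centrifugal force acts outward with Coriolis, so pressure-gradient force balances both:
(1/ρ)|∂P/∂n| = fV + V²/R  →  V² + fR·V − fR·V_g = 0
With fR = 1.41×10⁻⁴ × 1094×10³ m = 155 m/s:
V = [−fR + √((fR)² + 4 fR V_g)]/2 = [−155 + √(155² + 4×155×9.07)]/2 = 8.59 m/s
Subgeostrophic (V < V_g = 9.07 m/s), as expected around a low.
Converting: 8.59 m/s × 1.944 = 16.7 knots

16.7 knots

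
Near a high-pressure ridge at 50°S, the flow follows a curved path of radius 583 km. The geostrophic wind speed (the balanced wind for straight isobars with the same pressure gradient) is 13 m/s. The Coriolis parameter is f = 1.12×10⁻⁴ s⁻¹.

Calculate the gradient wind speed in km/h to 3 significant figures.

64.5 km/h

Around a high, pressure-gradient force acts outward with centrifugal, so Coriolis balances both:
fV = (1/ρ)|∂P/∂n| + V²/R  →  V² − fR·V + fR·V_g = 0
With fR = 1.12×10⁻⁴ × 583×10³ m = 65.3 m/s:
V = [fR − √((fR)² − 4 fR V_g)]/2 = [65.3 − √(65.3² − 4×65.3×13)]/2 = 17.9 m/s
Supergeostrophic (V > V_g = 13 m/s), as expected around a high.
Converting: 17.9 m/s × 3.6 = 64.5 km/h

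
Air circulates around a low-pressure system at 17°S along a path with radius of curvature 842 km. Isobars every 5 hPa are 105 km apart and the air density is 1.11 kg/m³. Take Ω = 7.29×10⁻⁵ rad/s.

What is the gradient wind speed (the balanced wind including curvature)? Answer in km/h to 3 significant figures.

Coriolis parameter at 17°S:
f = 2Ω sin φ = 2 × 7.29×10⁻⁵ × sin 17° = 4.26×10⁻⁵ s⁻¹
Pressure gradient: |∂P/∂n| = 500 Pa / 105000 m = 4.76×10⁻³ Pa/m
Geostrophic speed: V_g = |∂P/∂n|/(fρ) = 4.76×10⁻³/(4.26×10⁻⁵ × 1.11) = 101 m/s
Around a low, centrifugal force acts outward with Coriolis, so pressure-gradient force balances both:
(1/ρ)|∂P/∂n| = fV + V²/R  →  V² + fR·V − fR·V_g = 0
With fR = 4.26×10⁻⁵ × 842×10³ m = 35.9 m/s:
V = [−fR + √((fR)² + 4 fR V_g)]/2 = [−35.9 + √(35.9² + 4×35.9×101)]/2 = 44.8 m/s
Subgeostrophic (V < V_g = 101 m/s), as expected around a low.
Converting: 44.8 m/s × 3.6 = 161 km/h

161 km/h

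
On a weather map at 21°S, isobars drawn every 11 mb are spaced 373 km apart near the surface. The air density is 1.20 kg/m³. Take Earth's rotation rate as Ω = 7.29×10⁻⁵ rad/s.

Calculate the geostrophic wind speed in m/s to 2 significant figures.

47 m/s

Coriolis parameter at 21°S:
f = 2Ω sin φ = 2 × 7.29×10⁻⁵ × sin 21° = 5.23×10⁻⁵ s⁻¹
Pressure gradient: |∂P/∂n| = 1100 Pa / 373000 m = 2.95×10⁻³ Pa/m
Geostrophic balance (pressure-gradient force = Coriolis force):
V_g = (1/(fρ)) |∂P/∂n| = 2.95×10⁻³ / (5.23×10⁻⁵ × 1.20) = 47.0 m/s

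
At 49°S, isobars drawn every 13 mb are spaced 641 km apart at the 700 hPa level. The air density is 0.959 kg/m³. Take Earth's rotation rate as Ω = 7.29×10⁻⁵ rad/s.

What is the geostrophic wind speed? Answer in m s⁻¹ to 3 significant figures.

Coriolis parameter at 49°S:
f = 2Ω sin φ = 2 × 7.29×10⁻⁵ × sin 49° = 1.10×10⁻⁴ s⁻¹
Pressure gradient: |∂P/∂n| = 1300 Pa / 641000 m = 2.03×10⁻³ Pa/m
Geostrophic balance (pressure-gradient force = Coriolis force):
V_g = (1/(fρ)) |∂P/∂n| = 2.03×10⁻³ / (1.10×10⁻⁴ × 0.959) = 19.2 m/s

19.2 m s⁻¹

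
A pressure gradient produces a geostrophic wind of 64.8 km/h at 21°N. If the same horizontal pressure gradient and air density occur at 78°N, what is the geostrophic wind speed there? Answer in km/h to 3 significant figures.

With the same pressure gradient and density, V_g ∝ 1/f ∝ 1/sin φ.
V₂ = V₁ · sin φ₁ / sin φ₂ = 64.8 × sin 21° / sin 78°
V₂ = 64.8 × 0.3584/0.9781 = 23.7 km/h

23.7 km/h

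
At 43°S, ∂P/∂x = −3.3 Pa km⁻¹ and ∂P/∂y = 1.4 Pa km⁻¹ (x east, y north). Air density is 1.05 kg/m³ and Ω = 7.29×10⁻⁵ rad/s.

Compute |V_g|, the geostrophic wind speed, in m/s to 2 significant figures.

34 m/s

Coriolis parameter at 43°S:
f = 2Ω sin φ = 2 × 7.29×10⁻⁵ × sin 43° = 9.94×10⁻⁵ s⁻¹
In the Southern Hemisphere f is negative: f = −9.94×10⁻⁵ s⁻¹.
Component geostrophic relations (x east, y north):
u_g = −(1/(fρ)) ∂P/∂y,  v_g = (1/(fρ)) ∂P/∂x
u_g = −(1.4×10⁻³)/(−9.94×10⁻⁵ × 1.05) = 13.4 m/s;  v_g = (−3.3×10⁻³)/(−9.94×10⁻⁵ × 1.05) = 31.6 m/s
|V_g| = √(u_g² + v_g²) = 34.3 m/s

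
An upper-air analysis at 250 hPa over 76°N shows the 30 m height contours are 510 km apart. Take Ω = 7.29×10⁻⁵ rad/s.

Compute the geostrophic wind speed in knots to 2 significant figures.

7.9 knots

Coriolis parameter at 76°N:
f = 2Ω sin φ = 2 × 7.29×10⁻⁵ × sin 76° = 1.41×10⁻⁴ s⁻¹
Height gradient: |∂Z/∂n| = 30 m / 510000 m = 5.88×10⁻⁵
On a pressure surface, geostrophic balance gives V_g = (g/f)|∂Z/∂n|:
V_g = 9.81 × 5.88×10⁻⁵ / 1.41×10⁻⁴ = 4.08 m/s
Converting: 4.08 m/s × 1.944 = 7.9 knots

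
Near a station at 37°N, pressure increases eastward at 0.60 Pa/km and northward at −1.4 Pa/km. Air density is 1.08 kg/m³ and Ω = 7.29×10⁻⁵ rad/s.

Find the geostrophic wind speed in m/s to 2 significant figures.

16 m/s

Coriolis parameter at 37°N:
f = 2Ω sin φ = 2 × 7.29×10⁻⁵ × sin 37° = 8.77×10⁻⁵ s⁻¹
Component geostrophic relations (x east, y north):
u_g = −(1/(fρ)) ∂P/∂y,  v_g = (1/(fρ)) ∂P/∂x
u_g = −(−1.4×10⁻³)/(8.77×10⁻⁵ × 1.08) = 14.8 m/s;  v_g = (0.60×10⁻³)/(8.77×10⁻⁵ × 1.08) = 6.33 m/s
|V_g| = √(u_g² + v_g²) = 16.1 m/s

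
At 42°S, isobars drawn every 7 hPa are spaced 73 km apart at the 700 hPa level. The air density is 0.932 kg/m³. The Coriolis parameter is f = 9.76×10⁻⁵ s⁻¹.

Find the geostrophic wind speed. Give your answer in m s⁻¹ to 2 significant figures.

Pressure gradient: |∂P/∂n| = 700 Pa / 73000 m = 9.59×10⁻³ Pa/m
Geostrophic balance (pressure-gradient force = Coriolis force):
V_g = (1/(fρ)) |∂P/∂n| = 9.59×10⁻³ / (9.76×10⁻⁵ × 0.932) = 105 m/s

110 m s⁻¹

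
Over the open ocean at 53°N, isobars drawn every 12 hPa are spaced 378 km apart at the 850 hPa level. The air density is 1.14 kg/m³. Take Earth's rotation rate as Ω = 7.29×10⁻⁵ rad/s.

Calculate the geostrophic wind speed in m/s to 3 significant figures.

Coriolis parameter at 53°N:
f = 2Ω sin φ = 2 × 7.29×10⁻⁵ × sin 53° = 1.16×10⁻⁴ s⁻¹
Pressure gradient: |∂P/∂n| = 1200 Pa / 378000 m = 3.17×10⁻³ Pa/m
Geostrophic balance (pressure-gradient force = Coriolis force):
V_g = (1/(fρ)) |∂P/∂n| = 3.17×10⁻³ / (1.16×10⁻⁴ × 1.14) = 23.9 m/s

23.9 m/s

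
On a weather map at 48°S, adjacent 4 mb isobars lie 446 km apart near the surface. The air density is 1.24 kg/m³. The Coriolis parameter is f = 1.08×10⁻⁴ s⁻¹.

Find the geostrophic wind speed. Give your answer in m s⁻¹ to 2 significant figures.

6.7 m s⁻¹

Pressure gradient: |∂P/∂n| = 400 Pa / 446000 m = 8.97×10⁻⁴ Pa/m
Geostrophic balance (pressure-gradient force = Coriolis force):
V_g = (1/(fρ)) |∂P/∂n| = 8.97×10⁻⁴ / (1.08×10⁻⁴ × 1.24) = 6.70 m/s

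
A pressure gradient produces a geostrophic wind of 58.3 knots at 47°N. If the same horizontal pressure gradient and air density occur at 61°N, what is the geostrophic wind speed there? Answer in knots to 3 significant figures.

With the same pressure gradient and density, V_g ∝ 1/f ∝ 1/sin φ.
V₂ = V₁ · sin φ₁ / sin φ₂ = 58.3 × sin 47° / sin 61°
V₂ = 58.3 × 0.7314/0.8746 = 48.8 knots

48.8 knots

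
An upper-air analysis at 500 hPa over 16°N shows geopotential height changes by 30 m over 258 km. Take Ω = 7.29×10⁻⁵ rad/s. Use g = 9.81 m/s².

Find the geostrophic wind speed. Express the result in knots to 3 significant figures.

55.2 knots

Coriolis parameter at 16°N:
f = 2Ω sin φ = 2 × 7.29×10⁻⁵ × sin 16° = 4.02×10⁻⁵ s⁻¹
Height gradient: |∂Z/∂n| = 30 m / 258000 m = 1.16×10⁻⁴
On a pressure surface, geostrophic balance gives V_g = (g/f)|∂Z/∂n|:
V_g = 9.81 × 1.16×10⁻⁴ / 4.02×10⁻⁵ = 28.4 m/s
Converting: 28.4 m/s × 1.944 = 55.2 knots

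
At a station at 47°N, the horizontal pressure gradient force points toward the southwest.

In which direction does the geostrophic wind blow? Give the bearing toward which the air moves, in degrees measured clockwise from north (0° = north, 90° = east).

The pressure-gradient force points toward the southwest (bearing 225°).
Geostrophic balance: in the Northern Hemisphere the Coriolis force deflects motion to the right, so the geostrophic wind blows 90° to the right of the pressure-gradient force (low pressure on the left).
Rotating 225° by 90° clockwise gives 315° — the wind blows toward the northwest.

315°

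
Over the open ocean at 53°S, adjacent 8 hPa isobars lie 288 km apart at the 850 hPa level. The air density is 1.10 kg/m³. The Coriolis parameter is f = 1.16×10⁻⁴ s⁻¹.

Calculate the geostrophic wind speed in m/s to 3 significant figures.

Pressure gradient: |∂P/∂n| = 800 Pa / 288000 m = 2.78×10⁻³ Pa/m
Geostrophic balance (pressure-gradient force = Coriolis force):
V_g = (1/(fρ)) |∂P/∂n| = 2.78×10⁻³ / (1.16×10⁻⁴ × 1.10) = 21.8 m/s

21.8 m/s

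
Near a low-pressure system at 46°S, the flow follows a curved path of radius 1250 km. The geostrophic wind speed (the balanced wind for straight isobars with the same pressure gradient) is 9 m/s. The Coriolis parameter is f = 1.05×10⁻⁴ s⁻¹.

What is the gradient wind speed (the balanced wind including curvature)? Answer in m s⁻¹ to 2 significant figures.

Around a low, centrifugal force acts outward with Coriolis, so pressure-gradient force balances both:
(1/ρ)|∂P/∂n| = fV + V²/R  →  V² + fR·V − fR·V_g = 0
With fR = 1.05×10⁻⁴ × 1250×10³ m = 131 m/s:
V = [−fR + √((fR)² + 4 fR V_g)]/2 = [−131 + √(131² + 4×131×9)]/2 = 8.46 m/s
Subgeostrophic (V < V_g = 9 m/s), as expected around a low.

8.5 m s⁻¹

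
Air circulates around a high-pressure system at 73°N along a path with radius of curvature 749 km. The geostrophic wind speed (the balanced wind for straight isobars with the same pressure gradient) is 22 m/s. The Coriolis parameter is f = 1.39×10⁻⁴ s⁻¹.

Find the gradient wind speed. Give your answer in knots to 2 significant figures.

61 knots

Around a high, pressure-gradient force acts outward with centrifugal, so Coriolis balances both:
fV = (1/ρ)|∂P/∂n| + V²/R  →  V² − fR·V + fR·V_g = 0
With fR = 1.39×10⁻⁴ × 749×10³ m = 104 m/s:
V = [fR − √((fR)² − 4 fR V_g)]/2 = [104 − √(104² − 4×104×22)]/2 = 31.6 m/s
Supergeostrophic (V > V_g = 22 m/s), as expected around a high.
Converting: 31.6 m/s × 1.944 = 61 knots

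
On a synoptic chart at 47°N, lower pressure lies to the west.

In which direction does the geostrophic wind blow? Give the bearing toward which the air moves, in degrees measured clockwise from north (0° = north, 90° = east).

The pressure-gradient force points toward the west (bearing 270°).
Geostrophic balance: in the Northern Hemisphere the Coriolis force deflects motion to the right, so the geostrophic wind blows 90° to the right of the pressure-gradient force (low pressure on the left).
Rotating 270° by 90° clockwise gives 000° — the wind blows toward the north.

000°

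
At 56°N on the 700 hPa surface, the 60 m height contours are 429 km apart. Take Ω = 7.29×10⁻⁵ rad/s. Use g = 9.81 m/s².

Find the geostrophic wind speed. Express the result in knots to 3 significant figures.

22.1 knots

Coriolis parameter at 56°N:
f = 2Ω sin φ = 2 × 7.29×10⁻⁵ × sin 56° = 1.21×10⁻⁴ s⁻¹
Height gradient: |∂Z/∂n| = 60 m / 429000 m = 1.40×10⁻⁴
On a pressure surface, geostrophic balance gives V_g = (g/f)|∂Z/∂n|:
V_g = 9.81 × 1.40×10⁻⁴ / 1.21×10⁻⁴ = 11.4 m/s
Converting: 11.4 m/s × 1.944 = 22.1 knots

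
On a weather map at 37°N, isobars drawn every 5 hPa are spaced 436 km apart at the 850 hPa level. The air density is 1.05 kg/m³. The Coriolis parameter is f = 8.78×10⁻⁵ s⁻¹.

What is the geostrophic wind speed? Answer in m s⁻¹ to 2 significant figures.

Pressure gradient: |∂P/∂n| = 500 Pa / 436000 m = 1.15×10⁻³ Pa/m
Geostrophic balance (pressure-gradient force = Coriolis force):
V_g = (1/(fρ)) |∂P/∂n| = 1.15×10⁻³ / (8.78×10⁻⁵ × 1.05) = 12.4 m/s

12 m s⁻¹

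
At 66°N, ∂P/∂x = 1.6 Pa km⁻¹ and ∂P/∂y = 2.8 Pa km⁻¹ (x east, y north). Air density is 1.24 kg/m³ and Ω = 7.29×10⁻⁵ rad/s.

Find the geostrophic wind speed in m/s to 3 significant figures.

Coriolis parameter at 66°N:
f = 2Ω sin φ = 2 × 7.29×10⁻⁵ × sin 66° = 1.33×10⁻⁴ s⁻¹
Component geostrophic relations (x east, y north):
u_g = −(1/(fρ)) ∂P/∂y,  v_g = (1/(fρ)) ∂P/∂x
u_g = −(2.8×10⁻³)/(1.33×10⁻⁴ × 1.24) = −17.0 m/s;  v_g = (1.6×10⁻³)/(1.33×10⁻⁴ × 1.24) = 9.69 m/s
|V_g| = √(u_g² + v_g²) = 19.5 m/s

19.5 m/s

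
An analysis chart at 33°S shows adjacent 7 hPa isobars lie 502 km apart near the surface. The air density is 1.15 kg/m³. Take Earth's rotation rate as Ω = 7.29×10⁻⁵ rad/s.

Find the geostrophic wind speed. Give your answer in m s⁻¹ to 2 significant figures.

Coriolis parameter at 33°S:
f = 2Ω sin φ = 2 × 7.29×10⁻⁵ × sin 33° = 7.94×10⁻⁵ s⁻¹
Pressure gradient: |∂P/∂n| = 700 Pa / 502000 m = 1.39×10⁻³ Pa/m
Geostrophic balance (pressure-gradient force = Coriolis force):
V_g = (1/(fρ)) |∂P/∂n| = 1.39×10⁻³ / (7.94×10⁻⁵ × 1.15) = 15.3 m/s

15 m s⁻¹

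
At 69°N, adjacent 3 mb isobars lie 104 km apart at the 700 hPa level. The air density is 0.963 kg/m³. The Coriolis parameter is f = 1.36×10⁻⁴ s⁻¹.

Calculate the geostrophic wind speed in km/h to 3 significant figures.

79.3 km/h

Pressure gradient: |∂P/∂n| = 300 Pa / 104000 m = 2.88×10⁻³ Pa/m
Geostrophic balance (pressure-gradient force = Coriolis force):
V_g = (1/(fρ)) |∂P/∂n| = 2.88×10⁻³ / (1.36×10⁻⁴ × 0.963) = 22.0 m/s
Converting: 22.0 m/s × 3.6 = 79.3 km/h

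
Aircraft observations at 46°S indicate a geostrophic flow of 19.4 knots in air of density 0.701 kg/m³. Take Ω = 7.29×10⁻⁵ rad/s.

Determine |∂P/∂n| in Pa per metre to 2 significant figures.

Coriolis parameter at 46°S:
f = 2Ω sin φ = 2 × 7.29×10⁻⁵ × sin 46° = 1.05×10⁻⁴ s⁻¹
Wind speed in SI: 19.4 knots = 9.98 m/s
Geostrophic balance rearranged: |∂P/∂n| = f ρ V_g
|∂P/∂n| = 1.05×10⁻⁴ × 0.701 × 9.98 = 7.34×10⁻⁴ Pa/m

7.3×10⁻⁴ Pa/m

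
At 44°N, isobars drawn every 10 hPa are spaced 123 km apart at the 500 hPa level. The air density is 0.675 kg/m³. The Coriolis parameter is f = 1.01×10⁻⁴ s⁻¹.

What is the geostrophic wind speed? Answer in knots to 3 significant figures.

Pressure gradient: |∂P/∂n| = 1000 Pa / 123000 m = 8.13×10⁻³ Pa/m
Geostrophic balance (pressure-gradient force = Coriolis force):
V_g = (1/(fρ)) |∂P/∂n| = 8.13×10⁻³ / (1.01×10⁻⁴ × 0.675) = 119 m/s
Converting: 119 m/s × 1.944 = 232 knots

232 knots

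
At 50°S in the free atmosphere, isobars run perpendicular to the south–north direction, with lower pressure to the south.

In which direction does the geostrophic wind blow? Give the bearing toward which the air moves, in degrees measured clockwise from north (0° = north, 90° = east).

090°

The pressure-gradient force points toward the south (bearing 180°).
Geostrophic balance: in the Southern Hemisphere the Coriolis force deflects motion to the left, so the geostrophic wind blows 90° to the left of the pressure-gradient force (low pressure on the right).
Rotating 180° by 90° counterclockwise gives 090° — the wind blows toward the east.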